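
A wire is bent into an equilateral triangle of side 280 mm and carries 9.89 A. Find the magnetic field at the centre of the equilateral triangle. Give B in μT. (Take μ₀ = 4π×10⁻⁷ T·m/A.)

B ≈ 63.6 μT

Each side is a finite straight segment at perpendicular distance d = a/(2 tan(π/3)) = 0.08083 m from the centre, with end-angles ±π/3.
One side contributes B₁ = (μ₀I/4πd)·2 sin(π/3) = 2.12×10⁻⁵ T.
All 3 sides add in the same direction: B = 3 × 2.12×10⁻⁵ = 6.36×10⁻⁵ T.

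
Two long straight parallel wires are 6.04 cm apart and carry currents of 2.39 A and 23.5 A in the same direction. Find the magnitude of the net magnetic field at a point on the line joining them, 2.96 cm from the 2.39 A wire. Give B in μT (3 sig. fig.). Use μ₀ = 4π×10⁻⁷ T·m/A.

B ≈ 136 μT

Each long wire gives B = μ₀I/(2πd). Distances are d₁ = 0.0296 m and d₂ = 0.0308 m.
B₁ = 1.61×10⁻⁵ T, B₂ = 1.53×10⁻⁴ T.
Between parallel currents the two contributions point in opposite directions, so they subtract. B = |B₁ − B₂| = |1.61×10⁻⁵ − 1.53×10⁻⁴| = 1.36×10⁻⁴ T.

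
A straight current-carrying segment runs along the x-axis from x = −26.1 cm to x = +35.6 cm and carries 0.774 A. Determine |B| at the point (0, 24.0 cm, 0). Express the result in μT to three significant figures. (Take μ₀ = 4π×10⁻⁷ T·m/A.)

For a finite straight segment, B = (μ₀I/4πd)(sinθ₁ + sinθ₂), where θ₁, θ₂ are the angles from the perpendicular to each end.
The perpendicular distance is d = 0.24 m; the end-offsets along the wire are a = 0.261 m and b = 0.356 m.
sinθ₁ = 0.261/√(0.261²+0.24²) = 0.7361; sinθ₂ = 0.356/√(0.356²+0.24²) = 0.8292.
B = (4π×10⁻⁷ × 0.774) / (4π × 0.24) × (0.7361 + 0.8292) = 5.05×10⁻⁷ T.

B ≈ 0.505 μT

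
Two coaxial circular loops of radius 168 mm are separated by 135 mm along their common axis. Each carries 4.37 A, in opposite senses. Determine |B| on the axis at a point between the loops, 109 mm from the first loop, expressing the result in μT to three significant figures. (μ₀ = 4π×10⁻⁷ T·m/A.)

B ≈ 6.12 μT

Each loop contributes B = μ₀IR²/[2(R²+z²)^(3/2)] on the axis, with z measured from that loop.
Loop 1 (z = 0.109 m): B₁ = 9.65×10⁻⁶ T. Loop 2 (z = 0.026 m): B₂ = 1.58×10⁻⁵ T.
The fields oppose: B = |B₁ − B₂| = 6.12×10⁻⁶ T.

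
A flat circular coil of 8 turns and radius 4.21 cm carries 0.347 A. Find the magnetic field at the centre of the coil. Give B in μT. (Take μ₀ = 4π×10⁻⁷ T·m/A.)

For an N-turn flat coil, B = Nμ₀I/(2R) with R = 0.0421 m.
B = 8 × 5.18×10⁻⁶ T = 4.14×10⁻⁵ T.

B ≈ 41.4 μT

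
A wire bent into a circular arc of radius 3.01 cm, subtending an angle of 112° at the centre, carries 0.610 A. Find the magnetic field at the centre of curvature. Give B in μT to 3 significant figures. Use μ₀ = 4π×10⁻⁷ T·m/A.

The Biot–Savart field of a circular arc at its centre is B = μ₀Iφ/(4πR), with φ = 1.955 rad.
B = (4π×10⁻⁷ × 0.610 × 1.955) / (4π × 0.0301) = 3.96×10⁻⁶ T.

B ≈ 3.96 μT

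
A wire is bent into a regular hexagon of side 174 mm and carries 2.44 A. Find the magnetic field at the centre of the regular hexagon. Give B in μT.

B ≈ 9.72 μT

Each side is a finite straight segment at perpendicular distance d = a/(2 tan(π/6)) = 0.1507 m from the centre, with end-angles ±π/6.
One side contributes B₁ = (μ₀I/4πd)·2 sin(π/6) = 1.62×10⁻⁶ T.
All 6 sides add in the same direction: B = 6 × 1.62×10⁻⁶ = 9.72×10⁻⁶ T.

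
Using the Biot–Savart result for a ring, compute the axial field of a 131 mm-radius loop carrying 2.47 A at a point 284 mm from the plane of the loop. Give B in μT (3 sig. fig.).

On the axis of a circular loop, B = μ₀IR² / [2(R²+z²)^(3/2)].
R² + z² = (0.131)² + (0.284)² = 0.09782 m², and (R²+z²)^(3/2) = 3.06×10⁻² m³.
B = (4π×10⁻⁷ × 2.47 × 0.01716) / (2 × 3.06×10⁻²) = 8.71×10⁻⁷ T.

B ≈ 0.871 μT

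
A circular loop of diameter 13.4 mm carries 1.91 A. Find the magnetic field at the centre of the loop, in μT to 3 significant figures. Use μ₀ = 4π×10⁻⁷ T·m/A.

B ≈ 179 μT

At the centre of a circular loop the Biot–Savart law gives B = μ₀I/(2R) (so R = 0.0067 m).
B = (4π×10⁻⁷ × 1.91) / (2 × 0.0067) = 1.79×10⁻⁴ T.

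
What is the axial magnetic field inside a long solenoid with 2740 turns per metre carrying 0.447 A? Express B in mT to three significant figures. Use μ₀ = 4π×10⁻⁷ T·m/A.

B ≈ 1.54 mT

Inside a long solenoid, B = μ₀nI with n = 2740 turns/m.
B = 4π×10⁻⁷ × 2740 × 0.447 = 1.54×10⁻³ T.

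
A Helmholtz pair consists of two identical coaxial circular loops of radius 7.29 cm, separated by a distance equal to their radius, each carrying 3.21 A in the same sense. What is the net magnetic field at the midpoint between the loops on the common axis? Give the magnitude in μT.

Each loop contributes B = μ₀IR²/[2(R²+z²)^(3/2)] on the axis, with z measured from that loop.
Loop 1 (z = 0.03645 m): B₁ = 1.98×10⁻⁵ T. Loop 2 (z = 0.03645 m): B₂ = 1.98×10⁻⁵ T.
The fields add: B = B₁ + B₂ = 3.96×10⁻⁵ T.

B ≈ 39.6 μT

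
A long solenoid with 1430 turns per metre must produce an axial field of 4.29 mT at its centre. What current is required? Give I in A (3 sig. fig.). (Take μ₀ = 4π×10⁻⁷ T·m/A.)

Inside a long solenoid B = μ₀nI with n = 1430 m⁻¹, so I = B/(μ₀n).
I = 4.29×10⁻³ / (4π×10⁻⁷ × 1430) = 2.39 A.

I ≈ 2.39 A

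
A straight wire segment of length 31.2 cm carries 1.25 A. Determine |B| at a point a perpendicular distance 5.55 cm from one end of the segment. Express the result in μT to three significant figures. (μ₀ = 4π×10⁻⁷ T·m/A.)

B ≈ 2.22 μT

For a finite straight segment, B = (μ₀I/4πd)(sinθ₁ + sinθ₂), where θ₁, θ₂ are the angles from the perpendicular to each end.
The perpendicular foot is at one end, so the two end-offsets along the wire are 0 and L = 0.312 m.
sinθ₁ = 0/√(0²+0.0555²) = 0.0000; sinθ₂ = 0.312/√(0.312²+0.0555²) = 0.9845.
B = (4π×10⁻⁷ × 1.25) / (4π × 0.0555) × (0.0000 + 0.9845) = 2.22×10⁻⁶ T.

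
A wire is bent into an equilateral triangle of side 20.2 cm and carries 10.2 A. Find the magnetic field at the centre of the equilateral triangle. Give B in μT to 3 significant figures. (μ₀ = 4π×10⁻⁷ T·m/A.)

B ≈ 90.9 μT

Each side is a finite straight segment at perpendicular distance d = a/(2 tan(π/3)) = 0.05831 m from the centre, with end-angles ±π/3.
One side contributes B₁ = (μ₀I/4πd)·2 sin(π/3) = 3.03×10⁻⁵ T.
All 3 sides add in the same direction: B = 3 × 3.03×10⁻⁵ = 9.09×10⁻⁵ T.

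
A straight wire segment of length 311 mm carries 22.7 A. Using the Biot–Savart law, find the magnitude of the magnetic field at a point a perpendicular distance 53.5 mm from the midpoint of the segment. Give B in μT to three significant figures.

B ≈ 80.2 μT

For a finite straight segment, B = (μ₀I/4πd)(sinθ₁ + sinθ₂), where θ₁, θ₂ are the angles from the perpendicular to each end.
The perpendicular from the point meets the wire at its midpoint, so each end is L/2 = 0.1555 m away along the wire.
sinθ₁ = 0.1555/√(0.1555²+0.0535²) = 0.9456; sinθ₂ = 0.1555/√(0.1555²+0.0535²) = 0.9456.
B = (4π×10⁻⁷ × 22.7) / (4π × 0.0535) × (0.9456 + 0.9456) = 8.02×10⁻⁵ T.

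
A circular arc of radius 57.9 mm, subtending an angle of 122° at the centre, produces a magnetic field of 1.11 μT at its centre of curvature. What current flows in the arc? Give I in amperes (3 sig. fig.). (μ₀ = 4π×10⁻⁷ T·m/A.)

For a circular arc, B = μ₀Iφ/(4πR) with φ in radians; here φ = 2.129 rad.
So I = 4πRB/(μ₀φ) = 4π × 0.0579 × 1.11×10⁻⁶ / (4π×10⁻⁷ × 2.129) = 0.302 A.

I ≈ 0.302 A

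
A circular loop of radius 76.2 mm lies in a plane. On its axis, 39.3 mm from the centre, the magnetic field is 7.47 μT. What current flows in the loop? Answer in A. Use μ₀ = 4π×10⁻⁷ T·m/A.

I ≈ 1.29 A

On the axis of a loop, B = μ₀IR²/[2(R²+z²)^(3/2)], so I = 2B(R²+z²)^(3/2)/(μ₀R²).
R² + z² = 0.005806 + 0.001544 = 0.007351 m²; raised to 3/2 gives 6.30×10⁻⁴ m³.
I = 2 × 7.47×10⁻⁶ × 6.30×10⁻⁴ / (1.26×10⁻⁶ × 0.005806) = 1.29 A.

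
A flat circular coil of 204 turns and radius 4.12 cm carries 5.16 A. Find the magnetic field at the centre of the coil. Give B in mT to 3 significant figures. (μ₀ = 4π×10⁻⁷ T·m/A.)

For an N-turn flat coil, B = Nμ₀I/(2R) with R = 0.0412 m.
B = 204 × 7.87×10⁻⁵ T = 1.61×10⁻² T.

B ≈ 16.1 mT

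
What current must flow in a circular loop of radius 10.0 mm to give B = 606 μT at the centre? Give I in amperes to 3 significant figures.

At the centre of a circular loop B = μ₀I/(2R), so I = 2RB/μ₀.
With R = 0.01 m, I = 2 × 0.01 × 6.06×10⁻⁴ / (4π×10⁻⁷) = 9.64 A.

I ≈ 9.64 A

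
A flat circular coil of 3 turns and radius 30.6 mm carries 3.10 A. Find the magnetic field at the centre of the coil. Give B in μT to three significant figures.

B ≈ 191 μT

For an N-turn flat coil, B = Nμ₀I/(2R) with R = 0.0306 m.
B = 3 × 6.37×10⁻⁵ T = 1.91×10⁻⁴ T.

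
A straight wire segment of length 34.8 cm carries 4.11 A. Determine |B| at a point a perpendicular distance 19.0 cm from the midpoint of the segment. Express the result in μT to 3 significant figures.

For a finite straight segment, B = (μ₀I/4πd)(sinθ₁ + sinθ₂), where θ₁, θ₂ are the angles from the perpendicular to each end.
The perpendicular from the point meets the wire at its midpoint, so each end is L/2 = 0.174 m away along the wire.
sinθ₁ = 0.174/√(0.174²+0.19²) = 0.6754; sinθ₂ = 0.174/√(0.174²+0.19²) = 0.6754.
B = (4π×10⁻⁷ × 4.11) / (4π × 0.19) × (0.6754 + 0.6754) = 2.92×10⁻⁶ T.

B ≈ 2.92 μT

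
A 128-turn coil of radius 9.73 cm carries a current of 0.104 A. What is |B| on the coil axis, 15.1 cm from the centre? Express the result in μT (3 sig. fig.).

For an N-turn flat coil, B = Nμ₀IR²/[2(R²+z²)^(3/2)] with R = 0.0973 m, z = 0.151 m.
B = 128 × 1.07×10⁻⁷ T = 1.37×10⁻⁵ T.

B ≈ 13.7 μT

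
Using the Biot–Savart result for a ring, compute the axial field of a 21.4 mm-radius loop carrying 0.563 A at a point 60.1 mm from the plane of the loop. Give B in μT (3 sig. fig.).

B ≈ 0.624 μT

On the axis of a circular loop, B = μ₀IR² / [2(R²+z²)^(3/2)].
R² + z² = (0.0214)² + (0.0601)² = 0.00407 m², and (R²+z²)^(3/2) = 2.60×10⁻⁴ m³.
B = (4π×10⁻⁷ × 0.563 × 0.000458) / (2 × 2.60×10⁻⁴) = 6.24×10⁻⁷ T.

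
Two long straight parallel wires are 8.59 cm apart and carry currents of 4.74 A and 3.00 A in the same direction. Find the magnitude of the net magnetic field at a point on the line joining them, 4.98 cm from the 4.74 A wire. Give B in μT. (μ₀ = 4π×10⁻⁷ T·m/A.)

B ≈ 2.42 μT

Each long wire gives B = μ₀I/(2πd). Distances are d₁ = 0.0498 m and d₂ = 0.0361 m.
B₁ = 1.90×10⁻⁵ T, B₂ = 1.66×10⁻⁵ T.
Between parallel currents the two contributions point in opposite directions, so they subtract. B = |B₁ − B₂| = |1.90×10⁻⁵ − 1.66×10⁻⁵| = 2.42×10⁻⁶ T.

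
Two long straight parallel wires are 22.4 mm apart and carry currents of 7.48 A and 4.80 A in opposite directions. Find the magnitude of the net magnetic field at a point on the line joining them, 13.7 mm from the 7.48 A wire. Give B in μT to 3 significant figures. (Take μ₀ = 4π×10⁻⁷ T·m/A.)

B ≈ 220 μT

Each long wire gives B = μ₀I/(2πd). Distances are d₁ = 0.0137 m and d₂ = 0.0087 m.
B₁ = 1.09×10⁻⁴ T, B₂ = 1.10×10⁻⁴ T.
Between antiparallel currents both contributions point the same way, so they add. B = B₁ + B₂ = 1.09×10⁻⁴ + 1.10×10⁻⁴ = 2.20×10⁻⁴ T.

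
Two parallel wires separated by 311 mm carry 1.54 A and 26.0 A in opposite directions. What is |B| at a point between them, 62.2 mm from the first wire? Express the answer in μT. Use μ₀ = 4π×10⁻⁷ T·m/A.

B ≈ 25.9 μT

Each long wire gives B = μ₀I/(2πd). Distances are d₁ = 0.0622 m and d₂ = 0.2488 m.
B₁ = 4.95×10⁻⁶ T, B₂ = 2.09×10⁻⁵ T.
Between antiparallel currents both contributions point the same way, so they add. B = B₁ + B₂ = 4.95×10⁻⁶ + 2.09×10⁻⁵ = 2.59×10⁻⁵ T.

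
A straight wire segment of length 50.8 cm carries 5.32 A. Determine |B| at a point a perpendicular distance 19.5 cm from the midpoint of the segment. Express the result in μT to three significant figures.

For a finite straight segment, B = (μ₀I/4πd)(sinθ₁ + sinθ₂), where θ₁, θ₂ are the angles from the perpendicular to each end.
The perpendicular from the point meets the wire at its midpoint, so each end is L/2 = 0.254 m away along the wire.
sinθ₁ = 0.254/√(0.254²+0.195²) = 0.7932; sinθ₂ = 0.254/√(0.254²+0.195²) = 0.7932.
B = (4π×10⁻⁷ × 5.32) / (4π × 0.195) × (0.7932 + 0.7932) = 4.33×10⁻⁶ T.

B ≈ 4.33 μT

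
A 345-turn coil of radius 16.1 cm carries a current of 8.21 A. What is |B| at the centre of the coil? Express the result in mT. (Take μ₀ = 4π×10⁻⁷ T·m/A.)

B ≈ 11.1 mT

For an N-turn flat coil, B = Nμ₀I/(2R) with R = 0.161 m.
B = 345 × 3.20×10⁻⁵ T = 1.11×10⁻² T.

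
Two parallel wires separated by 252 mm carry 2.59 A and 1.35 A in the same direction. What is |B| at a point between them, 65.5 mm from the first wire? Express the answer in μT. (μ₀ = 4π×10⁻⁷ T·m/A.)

B ≈ 6.46 μT

Each long wire gives B = μ₀I/(2πd). Distances are d₁ = 0.0655 m and d₂ = 0.1865 m.
B₁ = 7.91×10⁻⁶ T, B₂ = 1.45×10⁻⁶ T.
Between parallel currents the two contributions point in opposite directions, so they subtract. B = |B₁ − B₂| = |7.91×10⁻⁶ − 1.45×10⁻⁶| = 6.46×10⁻⁶ T.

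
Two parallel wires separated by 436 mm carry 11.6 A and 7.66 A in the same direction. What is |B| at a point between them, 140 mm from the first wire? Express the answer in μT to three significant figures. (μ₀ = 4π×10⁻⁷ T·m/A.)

B ≈ 11.4 μT

Each long wire gives B = μ₀I/(2πd). Distances are d₁ = 0.14 m and d₂ = 0.296 m.
B₁ = 1.66×10⁻⁵ T, B₂ = 5.18×10⁻⁶ T.
Between parallel currents the two contributions point in opposite directions, so they subtract. B = |B₁ − B₂| = |1.66×10⁻⁵ − 5.18×10⁻⁶| = 1.14×10⁻⁵ T.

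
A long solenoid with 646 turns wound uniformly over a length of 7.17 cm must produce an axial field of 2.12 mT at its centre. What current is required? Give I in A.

I ≈ 0.187 A

Inside a long solenoid B = μ₀nI with n = 9010 m⁻¹, so I = B/(μ₀n).
I = 2.12×10⁻³ / (4π×10⁻⁷ × 9010) = 0.187 A.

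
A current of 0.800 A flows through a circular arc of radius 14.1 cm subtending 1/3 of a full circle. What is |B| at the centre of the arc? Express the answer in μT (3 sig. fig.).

B ≈ 1.19 μT

The Biot–Savart field of a circular arc at its centre is B = μ₀Iφ/(4πR), with φ = 2.094 rad.
B = (4π×10⁻⁷ × 0.800 × 2.094) / (4π × 0.141) = 1.19×10⁻⁶ T.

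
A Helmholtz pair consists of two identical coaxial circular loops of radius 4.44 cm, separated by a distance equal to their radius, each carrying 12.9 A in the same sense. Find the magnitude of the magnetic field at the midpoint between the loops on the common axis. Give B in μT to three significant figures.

Each loop contributes B = μ₀IR²/[2(R²+z²)^(3/2)] on the axis, with z measured from that loop.
Loop 1 (z = 0.0222 m): B₁ = 1.31×10⁻⁴ T. Loop 2 (z = 0.0222 m): B₂ = 1.31×10⁻⁴ T.
The fields add: B = B₁ + B₂ = 2.61×10⁻⁴ T.

B ≈ 261 μT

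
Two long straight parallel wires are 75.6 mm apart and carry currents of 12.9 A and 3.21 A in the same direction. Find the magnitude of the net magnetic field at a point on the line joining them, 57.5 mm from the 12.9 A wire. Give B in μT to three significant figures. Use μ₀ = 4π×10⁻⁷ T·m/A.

Each long wire gives B = μ₀I/(2πd). Distances are d₁ = 0.0575 m and d₂ = 0.0181 m.
B₁ = 4.49×10⁻⁵ T, B₂ = 3.55×10⁻⁵ T.
Between parallel currents the two contributions point in opposite directions, so they subtract. B = |B₁ − B₂| = |4.49×10⁻⁵ − 3.55×10⁻⁵| = 9.40×10⁻⁶ T.

B ≈ 9.40 μT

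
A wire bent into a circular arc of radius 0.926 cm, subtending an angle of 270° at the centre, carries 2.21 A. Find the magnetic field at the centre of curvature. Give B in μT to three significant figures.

B ≈ 112 μT

The Biot–Savart field of a circular arc at its centre is B = μ₀Iφ/(4πR), with φ = 4.712 rad.
B = (4π×10⁻⁷ × 2.21 × 4.712) / (4π × 0.00926) = 1.12×10⁻⁴ T.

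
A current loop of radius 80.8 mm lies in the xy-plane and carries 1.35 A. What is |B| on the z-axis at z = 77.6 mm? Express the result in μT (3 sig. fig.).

B ≈ 3.94 μT

On the axis of a circular loop, B = μ₀IR² / [2(R²+z²)^(3/2)].
R² + z² = (0.0808)² + (0.0776)² = 0.01255 m², and (R²+z²)^(3/2) = 1.41×10⁻³ m³.
B = (4π×10⁻⁷ × 1.35 × 0.006529) / (2 × 1.41×10⁻³) = 3.94×10⁻⁶ T.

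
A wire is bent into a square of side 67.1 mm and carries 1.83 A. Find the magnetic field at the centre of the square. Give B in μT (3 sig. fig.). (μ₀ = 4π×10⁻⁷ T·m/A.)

Each side is a finite straight segment at perpendicular distance d = a/(2 tan(π/4)) = 0.03355 m from the centre, with end-angles ±π/4.
One side contributes B₁ = (μ₀I/4πd)·2 sin(π/4) = 7.71×10⁻⁶ T.
All 4 sides add in the same direction: B = 4 × 7.71×10⁻⁶ = 3.09×10⁻⁵ T.

B ≈ 30.9 μT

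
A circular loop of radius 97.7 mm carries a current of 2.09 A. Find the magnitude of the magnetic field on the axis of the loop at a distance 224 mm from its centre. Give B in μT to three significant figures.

On the axis of a circular loop, B = μ₀IR² / [2(R²+z²)^(3/2)].
R² + z² = (0.0977)² + (0.224)² = 0.05972 m², and (R²+z²)^(3/2) = 1.46×10⁻² m³.
B = (4π×10⁻⁷ × 2.09 × 0.009545) / (2 × 1.46×10⁻²) = 8.59×10⁻⁷ T.

B ≈ 0.859 μT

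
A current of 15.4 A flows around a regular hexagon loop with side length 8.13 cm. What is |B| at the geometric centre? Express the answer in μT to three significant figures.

B ≈ 131 μT

Each side is a finite straight segment at perpendicular distance d = a/(2 tan(π/6)) = 0.07041 m from the centre, with end-angles ±π/6.
One side contributes B₁ = (μ₀I/4πd)·2 sin(π/6) = 2.19×10⁻⁵ T.
All 6 sides add in the same direction: B = 6 × 2.19×10⁻⁵ = 1.31×10⁻⁴ T.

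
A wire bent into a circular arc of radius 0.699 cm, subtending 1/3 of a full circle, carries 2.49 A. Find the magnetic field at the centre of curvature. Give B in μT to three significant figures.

The Biot–Savart field of a circular arc at its centre is B = μ₀Iφ/(4πR), with φ = 2.094 rad.
B = (4π×10⁻⁷ × 2.49 × 2.094) / (4π × 0.00699) = 7.46×10⁻⁵ T.

B ≈ 74.6 μT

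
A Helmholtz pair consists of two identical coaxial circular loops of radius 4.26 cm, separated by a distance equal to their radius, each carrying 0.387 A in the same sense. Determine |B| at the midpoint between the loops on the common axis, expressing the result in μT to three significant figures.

B ≈ 8.17 μT

Each loop contributes B = μ₀IR²/[2(R²+z²)^(3/2)] on the axis, with z measured from that loop.
Loop 1 (z = 0.0213 m): B₁ = 4.08×10⁻⁶ T. Loop 2 (z = 0.0213 m): B₂ = 4.08×10⁻⁶ T.
The fields add: B = B₁ + B₂ = 8.17×10⁻⁶ T.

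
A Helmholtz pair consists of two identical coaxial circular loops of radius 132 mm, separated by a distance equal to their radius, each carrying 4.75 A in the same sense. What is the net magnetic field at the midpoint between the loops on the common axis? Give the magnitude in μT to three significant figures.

B ≈ 32.4 μT

Each loop contributes B = μ₀IR²/[2(R²+z²)^(3/2)] on the axis, with z measured from that loop.
Loop 1 (z = 0.066 m): B₁ = 1.62×10⁻⁵ T. Loop 2 (z = 0.066 m): B₂ = 1.62×10⁻⁵ T.
The fields add: B = B₁ + B₂ = 3.24×10⁻⁵ T.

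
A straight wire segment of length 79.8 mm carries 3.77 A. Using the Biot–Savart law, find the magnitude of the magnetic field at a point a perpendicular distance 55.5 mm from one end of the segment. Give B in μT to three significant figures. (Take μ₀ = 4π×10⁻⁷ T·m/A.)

B ≈ 5.58 μT

For a finite straight segment, B = (μ₀I/4πd)(sinθ₁ + sinθ₂), where θ₁, θ₂ are the angles from the perpendicular to each end.
The perpendicular foot is at one end, so the two end-offsets along the wire are 0 and L = 0.0798 m.
sinθ₁ = 0/√(0²+0.0555²) = 0.0000; sinθ₂ = 0.0798/√(0.0798²+0.0555²) = 0.8210.
B = (4π×10⁻⁷ × 3.77) / (4π × 0.0555) × (0.0000 + 0.8210) = 5.58×10⁻⁶ T.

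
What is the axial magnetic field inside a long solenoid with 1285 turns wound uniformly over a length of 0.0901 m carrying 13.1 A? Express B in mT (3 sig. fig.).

B ≈ 235 mT

Inside a long solenoid, B = μ₀nI with n = 1.426×10⁴ turns/m.
B = 4π×10⁻⁷ × 1.426×10⁴ × 13.1 = 0.235 T.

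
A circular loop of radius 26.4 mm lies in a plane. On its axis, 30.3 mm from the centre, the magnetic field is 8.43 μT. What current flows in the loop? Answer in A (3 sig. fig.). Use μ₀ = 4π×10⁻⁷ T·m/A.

On the axis of a loop, B = μ₀IR²/[2(R²+z²)^(3/2)], so I = 2B(R²+z²)^(3/2)/(μ₀R²).
R² + z² = 0.000697 + 0.0009181 = 0.001615 m²; raised to 3/2 gives 6.49×10⁻⁵ m³.
I = 2 × 8.43×10⁻⁶ × 6.49×10⁻⁵ / (1.26×10⁻⁶ × 0.000697) = 1.25 A.

I ≈ 1.25 A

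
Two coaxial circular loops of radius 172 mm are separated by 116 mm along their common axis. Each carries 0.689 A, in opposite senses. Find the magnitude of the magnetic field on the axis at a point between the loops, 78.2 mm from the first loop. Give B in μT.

B ≈ 0.446 μT

Each loop contributes B = μ₀IR²/[2(R²+z²)^(3/2)] on the axis, with z measured from that loop.
Loop 1 (z = 0.0782 m): B₁ = 1.90×10⁻⁶ T. Loop 2 (z = 0.0378 m): B₂ = 2.35×10⁻⁶ T.
The fields oppose: B = |B₁ − B₂| = 4.46×10⁻⁷ T.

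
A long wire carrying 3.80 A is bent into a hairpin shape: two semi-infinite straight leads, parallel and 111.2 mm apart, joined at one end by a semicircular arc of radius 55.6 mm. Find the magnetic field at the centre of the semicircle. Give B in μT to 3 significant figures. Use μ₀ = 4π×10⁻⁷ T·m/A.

B ≈ 35.1 μT

The semicircular arc contributes B_arc = μ₀I·π/(4πR) = μ₀I/(4R) = 2.15×10⁻⁵ T.
Each semi-infinite lead is at perpendicular distance R = 0.0556 m from the centre, with the perpendicular foot at its near end, so it contributes μ₀I/(4πR); both point the same way, together 1.37×10⁻⁵ T.
Arc and leads all point the same direction: B = 2.15×10⁻⁵ + 1.37×10⁻⁵ = 3.51×10⁻⁵ T.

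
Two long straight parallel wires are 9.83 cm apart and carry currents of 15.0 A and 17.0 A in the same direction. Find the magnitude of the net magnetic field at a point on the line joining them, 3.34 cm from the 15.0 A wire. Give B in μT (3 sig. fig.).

B ≈ 37.4 μT

Each long wire gives B = μ₀I/(2πd). Distances are d₁ = 0.0334 m and d₂ = 0.0649 m.
B₁ = 8.98×10⁻⁵ T, B₂ = 5.24×10⁻⁵ T.
Between parallel currents the two contributions point in opposite directions, so they subtract. B = |B₁ − B₂| = |8.98×10⁻⁵ − 5.24×10⁻⁵| = 3.74×10⁻⁵ T.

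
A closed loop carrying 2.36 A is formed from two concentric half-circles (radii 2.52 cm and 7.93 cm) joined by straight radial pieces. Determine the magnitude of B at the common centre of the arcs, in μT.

The radial connectors point toward the centre, so dl × r̂ = 0 and they contribute nothing.
Each semicircle gives μ₀I/(4R): inner arc 2.94×10⁻⁵ T, outer arc 9.35×10⁻⁶ T.
The two arcs carry current in opposite angular senses, so their fields oppose: B = |2.94×10⁻⁵ − 9.35×10⁻⁶| = 2.01×10⁻⁵ T.

B ≈ 20.1 μT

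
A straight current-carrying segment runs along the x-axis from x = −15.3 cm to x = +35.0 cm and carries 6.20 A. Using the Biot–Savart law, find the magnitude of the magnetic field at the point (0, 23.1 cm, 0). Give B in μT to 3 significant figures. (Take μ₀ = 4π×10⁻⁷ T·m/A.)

B ≈ 3.72 μT

For a finite straight segment, B = (μ₀I/4πd)(sinθ₁ + sinθ₂), where θ₁, θ₂ are the angles from the perpendicular to each end.
The perpendicular distance is d = 0.231 m; the end-offsets along the wire are a = 0.153 m and b = 0.35 m.
sinθ₁ = 0.153/√(0.153²+0.231²) = 0.5522; sinθ₂ = 0.35/√(0.35²+0.231²) = 0.8346.
B = (4π×10⁻⁷ × 6.20) / (4π × 0.231) × (0.5522 + 0.8346) = 3.72×10⁻⁶ T.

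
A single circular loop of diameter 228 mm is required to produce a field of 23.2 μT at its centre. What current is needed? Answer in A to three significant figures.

At the centre of a circular loop B = μ₀I/(2R), so I = 2RB/μ₀.
With R = 0.114 m, I = 2 × 0.114 × 2.32×10⁻⁵ / (4π×10⁻⁷) = 4.21 A.

I ≈ 4.21 A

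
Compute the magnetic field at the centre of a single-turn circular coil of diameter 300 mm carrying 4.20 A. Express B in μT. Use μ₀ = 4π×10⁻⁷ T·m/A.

At the centre of a circular loop the Biot–Savart law gives B = μ₀I/(2R) (so R = 0.15 m).
B = (4π×10⁻⁷ × 4.20) / (2 × 0.15) = 1.76×10⁻⁵ T.

B ≈ 17.6 μT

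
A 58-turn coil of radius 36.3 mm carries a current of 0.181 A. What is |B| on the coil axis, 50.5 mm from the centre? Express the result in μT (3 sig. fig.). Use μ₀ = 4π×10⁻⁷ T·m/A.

For an N-turn flat coil, B = Nμ₀IR²/[2(R²+z²)^(3/2)] with R = 0.0363 m, z = 0.0505 m.
B = 58 × 6.23×10⁻⁷ T = 3.61×10⁻⁵ T.

B ≈ 36.1 μT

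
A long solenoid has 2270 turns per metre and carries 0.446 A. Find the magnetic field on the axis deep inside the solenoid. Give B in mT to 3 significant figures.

Inside a long solenoid, B = μ₀nI with n = 2270 turns/m.
B = 4π×10⁻⁷ × 2270 × 0.446 = 1.27×10⁻³ T.

B ≈ 1.27 mT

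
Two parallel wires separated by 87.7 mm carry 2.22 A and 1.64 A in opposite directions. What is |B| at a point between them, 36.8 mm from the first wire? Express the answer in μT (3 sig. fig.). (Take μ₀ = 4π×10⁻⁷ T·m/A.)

B ≈ 18.5 μT

Each long wire gives B = μ₀I/(2πd). Distances are d₁ = 0.0368 m and d₂ = 0.0509 m.
B₁ = 1.21×10⁻⁵ T, B₂ = 6.44×10⁻⁶ T.
Between antiparallel currents both contributions point the same way, so they add. B = B₁ + B₂ = 1.21×10⁻⁵ + 6.44×10⁻⁶ = 1.85×10⁻⁵ T.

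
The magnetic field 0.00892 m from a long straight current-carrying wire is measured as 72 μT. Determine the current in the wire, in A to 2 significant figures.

For a long straight wire B = μ₀I/(2πd), so I = 2πdB/μ₀.
I = 2π × 0.00892 × 7.20×10⁻⁵ / (4π×10⁻⁷) = 3.21 A.

I ≈ 3.2 A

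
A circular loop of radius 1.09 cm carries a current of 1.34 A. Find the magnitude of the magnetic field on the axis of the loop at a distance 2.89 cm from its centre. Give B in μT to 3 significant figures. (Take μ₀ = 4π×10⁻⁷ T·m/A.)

On the axis of a circular loop, B = μ₀IR² / [2(R²+z²)^(3/2)].
R² + z² = (0.0109)² + (0.0289)² = 0.000954 m², and (R²+z²)^(3/2) = 2.95×10⁻⁵ m³.
B = (4π×10⁻⁷ × 1.34 × 0.0001188) / (2 × 2.95×10⁻⁵) = 3.39×10⁻⁶ T.

B ≈ 3.39 μT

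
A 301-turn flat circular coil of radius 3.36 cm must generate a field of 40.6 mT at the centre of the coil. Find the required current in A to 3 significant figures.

For an N-turn coil, B = Nμ₀I/(2R) with R = 0.0336 m, so I = 2RB/(Nμ₀) = 2 × 0.0336 × 4.06×10⁻² / (301 × 4π×10⁻⁷) = 7.21 A.

I ≈ 7.21 A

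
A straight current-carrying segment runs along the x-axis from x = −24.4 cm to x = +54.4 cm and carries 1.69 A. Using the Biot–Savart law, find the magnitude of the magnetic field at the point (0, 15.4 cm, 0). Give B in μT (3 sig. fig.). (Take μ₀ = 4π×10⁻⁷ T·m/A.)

B ≈ 1.98 μT

For a finite straight segment, B = (μ₀I/4πd)(sinθ₁ + sinθ₂), where θ₁, θ₂ are the angles from the perpendicular to each end.
The perpendicular distance is d = 0.154 m; the end-offsets along the wire are a = 0.244 m and b = 0.544 m.
sinθ₁ = 0.244/√(0.244²+0.154²) = 0.8457; sinθ₂ = 0.544/√(0.544²+0.154²) = 0.9622.
B = (4π×10⁻⁷ × 1.69) / (4π × 0.154) × (0.8457 + 0.9622) = 1.98×10⁻⁶ T.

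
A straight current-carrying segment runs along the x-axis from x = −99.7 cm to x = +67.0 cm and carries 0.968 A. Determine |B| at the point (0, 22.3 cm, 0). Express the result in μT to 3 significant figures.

B ≈ 0.835 μT

For a finite straight segment, B = (μ₀I/4πd)(sinθ₁ + sinθ₂), where θ₁, θ₂ are the angles from the perpendicular to each end.
The perpendicular distance is d = 0.223 m; the end-offsets along the wire are a = 0.997 m and b = 0.67 m.
sinθ₁ = 0.997/√(0.997²+0.223²) = 0.9759; sinθ₂ = 0.67/√(0.67²+0.223²) = 0.9488.
B = (4π×10⁻⁷ × 0.968) / (4π × 0.223) × (0.9759 + 0.9488) = 8.35×10⁻⁷ T.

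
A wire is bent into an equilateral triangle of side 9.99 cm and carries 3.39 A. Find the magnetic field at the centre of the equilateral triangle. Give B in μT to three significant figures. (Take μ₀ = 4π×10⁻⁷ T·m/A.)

Each side is a finite straight segment at perpendicular distance d = a/(2 tan(π/3)) = 0.02884 m from the centre, with end-angles ±π/3.
One side contributes B₁ = (μ₀I/4πd)·2 sin(π/3) = 2.04×10⁻⁵ T.
All 3 sides add in the same direction: B = 3 × 2.04×10⁻⁵ = 6.11×10⁻⁵ T.

B ≈ 61.1 μT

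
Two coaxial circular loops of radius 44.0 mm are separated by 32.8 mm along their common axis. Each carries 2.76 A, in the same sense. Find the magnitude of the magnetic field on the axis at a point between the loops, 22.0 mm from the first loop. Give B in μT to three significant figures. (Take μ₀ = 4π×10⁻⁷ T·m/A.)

B ≈ 64.3 μT

Each loop contributes B = μ₀IR²/[2(R²+z²)^(3/2)] on the axis, with z measured from that loop.
Loop 1 (z = 0.022 m): B₁ = 2.82×10⁻⁵ T. Loop 2 (z = 0.0108 m): B₂ = 3.61×10⁻⁵ T.
The fields add: B = B₁ + B₂ = 6.43×10⁻⁵ T.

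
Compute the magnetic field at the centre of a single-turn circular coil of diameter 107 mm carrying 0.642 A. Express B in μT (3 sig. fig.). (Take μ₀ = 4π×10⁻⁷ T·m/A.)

At the centre of a circular loop the Biot–Savart law gives B = μ₀I/(2R) (so R = 0.0535 m).
B = (4π×10⁻⁷ × 0.642) / (2 × 0.0535) = 7.54×10⁻⁶ T.

B ≈ 7.54 μT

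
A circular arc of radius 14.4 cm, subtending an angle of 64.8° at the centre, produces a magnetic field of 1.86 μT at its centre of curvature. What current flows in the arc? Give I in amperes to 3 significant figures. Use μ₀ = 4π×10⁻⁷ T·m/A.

For a circular arc, B = μ₀Iφ/(4πR) with φ in radians; here φ = 1.131 rad.
So I = 4πRB/(μ₀φ) = 4π × 0.144 × 1.86×10⁻⁶ / (4π×10⁻⁷ × 1.131) = 2.37 A.

I ≈ 2.37 A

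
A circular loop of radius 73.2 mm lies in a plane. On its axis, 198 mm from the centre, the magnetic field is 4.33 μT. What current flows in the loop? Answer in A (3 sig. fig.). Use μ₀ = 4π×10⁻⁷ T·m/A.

I ≈ 12.1 A

On the axis of a loop, B = μ₀IR²/[2(R²+z²)^(3/2)], so I = 2B(R²+z²)^(3/2)/(μ₀R²).
R² + z² = 0.005358 + 0.0392 = 0.04456 m²; raised to 3/2 gives 9.41×10⁻³ m³.
I = 2 × 4.33×10⁻⁶ × 9.41×10⁻³ / (1.26×10⁻⁶ × 0.005358) = 12.1 A.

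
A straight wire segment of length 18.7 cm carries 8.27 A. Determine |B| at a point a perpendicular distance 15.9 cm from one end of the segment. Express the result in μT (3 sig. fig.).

B ≈ 3.96 μT

For a finite straight segment, B = (μ₀I/4πd)(sinθ₁ + sinθ₂), where θ₁, θ₂ are the angles from the perpendicular to each end.
The perpendicular foot is at one end, so the two end-offsets along the wire are 0 and L = 0.187 m.
sinθ₁ = 0/√(0²+0.159²) = 0.0000; sinθ₂ = 0.187/√(0.187²+0.159²) = 0.7618.
B = (4π×10⁻⁷ × 8.27) / (4π × 0.159) × (0.0000 + 0.7618) = 3.96×10⁻⁶ T.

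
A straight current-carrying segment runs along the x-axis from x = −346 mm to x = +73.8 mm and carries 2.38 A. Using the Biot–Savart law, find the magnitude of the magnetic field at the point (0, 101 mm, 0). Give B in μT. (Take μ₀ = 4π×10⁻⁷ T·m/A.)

For a finite straight segment, B = (μ₀I/4πd)(sinθ₁ + sinθ₂), where θ₁, θ₂ are the angles from the perpendicular to each end.
The perpendicular distance is d = 0.101 m; the end-offsets along the wire are a = 0.346 m and b = 0.0738 m.
sinθ₁ = 0.346/√(0.346²+0.101²) = 0.9599; sinθ₂ = 0.0738/√(0.0738²+0.101²) = 0.5900.
B = (4π×10⁻⁷ × 2.38) / (4π × 0.101) × (0.9599 + 0.5900) = 3.65×10⁻⁶ T.

B ≈ 3.65 μT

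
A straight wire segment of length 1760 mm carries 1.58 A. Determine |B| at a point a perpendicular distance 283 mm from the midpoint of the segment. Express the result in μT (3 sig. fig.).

B ≈ 1.06 μT

For a finite straight segment, B = (μ₀I/4πd)(sinθ₁ + sinθ₂), where θ₁, θ₂ are the angles from the perpendicular to each end.
The perpendicular from the point meets the wire at its midpoint, so each end is L/2 = 0.88 m away along the wire.
sinθ₁ = 0.88/√(0.88²+0.283²) = 0.9520; sinθ₂ = 0.88/√(0.88²+0.283²) = 0.9520.
B = (4π×10⁻⁷ × 1.58) / (4π × 0.283) × (0.9520 + 0.9520) = 1.06×10⁻⁶ T.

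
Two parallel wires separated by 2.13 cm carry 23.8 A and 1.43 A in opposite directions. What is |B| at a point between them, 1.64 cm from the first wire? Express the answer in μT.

Each long wire gives B = μ₀I/(2πd). Distances are d₁ = 0.0164 m and d₂ = 0.0049 m.
B₁ = 2.90×10⁻⁴ T, B₂ = 5.84×10⁻⁵ T.
Between antiparallel currents both contributions point the same way, so they add. B = B₁ + B₂ = 2.90×10⁻⁴ + 5.84×10⁻⁵ = 3.49×10⁻⁴ T.

B ≈ 349 μT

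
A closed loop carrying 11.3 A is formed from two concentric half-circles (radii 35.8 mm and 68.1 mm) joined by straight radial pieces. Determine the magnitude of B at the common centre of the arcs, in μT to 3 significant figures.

The radial connectors point toward the centre, so dl × r̂ = 0 and they contribute nothing.
Each semicircle gives μ₀I/(4R): inner arc 9.92×10⁻⁵ T, outer arc 5.21×10⁻⁵ T.
The two arcs carry current in opposite angular senses, so their fields oppose: B = |9.92×10⁻⁵ − 5.21×10⁻⁵| = 4.70×10⁻⁵ T.

B ≈ 47.0 μT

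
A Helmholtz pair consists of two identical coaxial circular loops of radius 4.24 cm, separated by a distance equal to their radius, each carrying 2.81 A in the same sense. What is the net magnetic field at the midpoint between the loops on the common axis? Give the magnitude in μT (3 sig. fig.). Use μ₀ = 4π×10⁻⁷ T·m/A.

Each loop contributes B = μ₀IR²/[2(R²+z²)^(3/2)] on the axis, with z measured from that loop.
Loop 1 (z = 0.0212 m): B₁ = 2.98×10⁻⁵ T. Loop 2 (z = 0.0212 m): B₂ = 2.98×10⁻⁵ T.
The fields add: B = B₁ + B₂ = 5.96×10⁻⁵ T.

B ≈ 59.6 μT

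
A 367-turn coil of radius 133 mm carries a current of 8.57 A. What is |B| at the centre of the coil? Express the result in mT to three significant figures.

B ≈ 14.9 mT

For an N-turn flat coil, B = Nμ₀I/(2R) with R = 0.133 m.
B = 367 × 4.05×10⁻⁵ T = 1.49×10⁻² T.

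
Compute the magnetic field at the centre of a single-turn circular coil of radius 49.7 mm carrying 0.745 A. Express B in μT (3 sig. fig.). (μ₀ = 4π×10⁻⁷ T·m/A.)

At the centre of a circular loop the Biot–Savart law gives B = μ₀I/(2R).
B = (4π×10⁻⁷ × 0.745) / (2 × 0.0497) = 9.42×10⁻⁶ T.

B ≈ 9.42 μT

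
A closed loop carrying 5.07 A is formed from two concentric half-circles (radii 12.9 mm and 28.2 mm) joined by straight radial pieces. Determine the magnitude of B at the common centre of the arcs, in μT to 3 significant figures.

B ≈ 67.0 μT

The radial connectors point toward the centre, so dl × r̂ = 0 and they contribute nothing.
Each semicircle gives μ₀I/(4R): inner arc 1.23×10⁻⁴ T, outer arc 5.65×10⁻⁵ T.
The two arcs carry current in opposite angular senses, so their fields oppose: B = |1.23×10⁻⁴ − 5.65×10⁻⁵| = 6.70×10⁻⁵ T.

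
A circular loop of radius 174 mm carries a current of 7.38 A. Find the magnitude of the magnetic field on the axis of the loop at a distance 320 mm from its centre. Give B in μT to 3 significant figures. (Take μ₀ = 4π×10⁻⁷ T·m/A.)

On the axis of a circular loop, B = μ₀IR² / [2(R²+z²)^(3/2)].
R² + z² = (0.174)² + (0.32)² = 0.1327 m², and (R²+z²)^(3/2) = 4.83×10⁻² m³.
B = (4π×10⁻⁷ × 7.38 × 0.03028) / (2 × 4.83×10⁻²) = 2.91×10⁻⁶ T.

B ≈ 2.91 μT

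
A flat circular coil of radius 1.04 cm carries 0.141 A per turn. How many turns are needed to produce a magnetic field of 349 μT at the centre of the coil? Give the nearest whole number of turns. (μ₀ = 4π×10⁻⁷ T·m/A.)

N = 41

For an N-turn coil, B = Nμ₀I/(2R). A single turn gives B₁ = 8.52×10⁻⁶ T with R = 0.0104 m.
N = B/B₁ = 3.49×10⁻⁴ / 8.52×10⁻⁶ = 40.97.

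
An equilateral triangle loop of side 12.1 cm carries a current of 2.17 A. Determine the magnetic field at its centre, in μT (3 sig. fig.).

Each side is a finite straight segment at perpendicular distance d = a/(2 tan(π/3)) = 0.03493 m from the centre, with end-angles ±π/3.
One side contributes B₁ = (μ₀I/4πd)·2 sin(π/3) = 1.08×10⁻⁵ T.
All 3 sides add in the same direction: B = 3 × 1.08×10⁻⁵ = 3.23×10⁻⁵ T.

B ≈ 32.3 μT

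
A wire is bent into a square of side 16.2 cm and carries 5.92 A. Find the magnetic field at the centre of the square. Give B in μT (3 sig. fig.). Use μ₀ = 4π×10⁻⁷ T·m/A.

B ≈ 41.3 μT

Each side is a finite straight segment at perpendicular distance d = a/(2 tan(π/4)) = 0.081 m from the centre, with end-angles ±π/4.
One side contributes B₁ = (μ₀I/4πd)·2 sin(π/4) = 1.03×10⁻⁵ T.
All 4 sides add in the same direction: B = 4 × 1.03×10⁻⁵ = 4.13×10⁻⁵ T.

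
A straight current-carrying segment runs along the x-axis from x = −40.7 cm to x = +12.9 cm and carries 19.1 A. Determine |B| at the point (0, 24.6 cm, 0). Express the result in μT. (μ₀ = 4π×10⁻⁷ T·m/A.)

B ≈ 10.3 μT

For a finite straight segment, B = (μ₀I/4πd)(sinθ₁ + sinθ₂), where θ₁, θ₂ are the angles from the perpendicular to each end.
The perpendicular distance is d = 0.246 m; the end-offsets along the wire are a = 0.407 m and b = 0.129 m.
sinθ₁ = 0.407/√(0.407²+0.246²) = 0.8558; sinθ₂ = 0.129/√(0.129²+0.246²) = 0.4644.
B = (4π×10⁻⁷ × 19.1) / (4π × 0.246) × (0.8558 + 0.4644) = 1.03×10⁻⁵ T.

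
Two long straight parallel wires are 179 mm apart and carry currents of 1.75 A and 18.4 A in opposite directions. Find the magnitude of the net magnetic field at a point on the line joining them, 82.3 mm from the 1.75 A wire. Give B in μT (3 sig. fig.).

B ≈ 42.3 μT

Each long wire gives B = μ₀I/(2πd). Distances are d₁ = 0.0823 m and d₂ = 0.0967 m.
B₁ = 4.25×10⁻⁶ T, B₂ = 3.81×10⁻⁵ T.
Between antiparallel currents both contributions point the same way, so they add. B = B₁ + B₂ = 4.25×10⁻⁶ + 3.81×10⁻⁵ = 4.23×10⁻⁵ T.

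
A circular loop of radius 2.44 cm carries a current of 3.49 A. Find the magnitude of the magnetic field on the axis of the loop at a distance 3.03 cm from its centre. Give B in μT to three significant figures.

B ≈ 22.2 μT

On the axis of a circular loop, B = μ₀IR² / [2(R²+z²)^(3/2)].
R² + z² = (0.0244)² + (0.0303)² = 0.001513 m², and (R²+z²)^(3/2) = 5.89×10⁻⁵ m³.
B = (4π×10⁻⁷ × 3.49 × 0.0005954) / (2 × 5.89×10⁻⁵) = 2.22×10⁻⁵ T.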